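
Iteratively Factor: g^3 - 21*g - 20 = (g + 4)*(g^2 - 4*g - 5) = (g - 5)*(g + 4)*(g + 1)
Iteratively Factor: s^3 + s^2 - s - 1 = (s - 1)*(s^2 + 2*s + 1) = (s - 1)*(s + 1)*(s + 1)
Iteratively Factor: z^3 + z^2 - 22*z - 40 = (z + 2)*(z^2 - z - 20) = (z - 5)*(z + 2)*(z + 4)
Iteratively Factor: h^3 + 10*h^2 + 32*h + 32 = (h + 4)*(h^2 + 6*h + 8) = (h + 2)*(h + 4)*(h + 4)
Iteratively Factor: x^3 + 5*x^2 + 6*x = (x)*(x^2 + 5*x + 6) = x*(x + 3)*(x + 2)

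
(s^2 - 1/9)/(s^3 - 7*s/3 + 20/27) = 3*(3*s + 1)/(9*s^2 + 3*s - 20)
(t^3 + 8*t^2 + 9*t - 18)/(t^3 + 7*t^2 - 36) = (t - 1)/(t - 2)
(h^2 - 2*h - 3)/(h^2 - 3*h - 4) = (h - 3)/(h - 4)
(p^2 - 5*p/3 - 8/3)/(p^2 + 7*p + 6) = (p - 8/3)/(p + 6)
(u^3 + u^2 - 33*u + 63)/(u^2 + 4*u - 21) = u - 3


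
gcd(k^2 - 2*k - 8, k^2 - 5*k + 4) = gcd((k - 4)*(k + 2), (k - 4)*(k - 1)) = k - 4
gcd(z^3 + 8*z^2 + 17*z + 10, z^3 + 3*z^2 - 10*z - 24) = z + 2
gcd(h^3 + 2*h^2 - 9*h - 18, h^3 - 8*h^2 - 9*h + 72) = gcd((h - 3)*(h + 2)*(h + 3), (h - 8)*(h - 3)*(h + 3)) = h^2 - 9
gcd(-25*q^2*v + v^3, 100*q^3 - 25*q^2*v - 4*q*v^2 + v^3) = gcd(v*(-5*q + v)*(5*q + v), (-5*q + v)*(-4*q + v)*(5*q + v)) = 25*q^2 - v^2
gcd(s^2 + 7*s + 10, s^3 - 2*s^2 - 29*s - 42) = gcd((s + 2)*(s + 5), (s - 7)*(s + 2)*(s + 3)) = s + 2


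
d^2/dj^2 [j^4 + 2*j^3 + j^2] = 12*j^2 + 12*j + 2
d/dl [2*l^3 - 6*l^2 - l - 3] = 6*l^2 - 12*l - 1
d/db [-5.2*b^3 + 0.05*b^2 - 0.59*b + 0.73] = -15.6*b^2 + 0.1*b - 0.59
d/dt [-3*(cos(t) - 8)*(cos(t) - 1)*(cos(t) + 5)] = 3*(3*cos(t)^2 - 8*cos(t) - 37)*sin(t)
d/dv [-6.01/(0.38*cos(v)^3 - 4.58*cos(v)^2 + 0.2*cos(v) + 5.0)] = (-6.8514*cos(v)^2 + 55.0516*cos(v) - 1.202)*sin(v)/(0.38*cos(v)^3 - 4.58*cos(v)^2 + 0.2*cos(v) + 5.0)^2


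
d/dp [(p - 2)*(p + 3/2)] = 2*p - 1/2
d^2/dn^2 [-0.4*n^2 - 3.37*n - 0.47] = -0.800000000000000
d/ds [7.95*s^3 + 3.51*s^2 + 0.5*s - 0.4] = 23.85*s^2 + 7.02*s + 0.5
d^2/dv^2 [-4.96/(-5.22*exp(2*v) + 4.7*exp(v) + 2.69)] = ((23.312 - 103.5648*exp(v))*(-5.22*exp(2*v) + 4.7*exp(v) + 2.69) - 4.96*(10.44*exp(v) - 4.7)*(20.88*exp(v) - 9.4)*exp(v))*exp(v)/(-5.22*exp(2*v) + 4.7*exp(v) + 2.69)^3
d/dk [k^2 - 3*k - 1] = 2*k - 3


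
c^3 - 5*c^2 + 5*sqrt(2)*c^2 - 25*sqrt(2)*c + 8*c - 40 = (c - 5)*(c + sqrt(2))*(c + 4*sqrt(2))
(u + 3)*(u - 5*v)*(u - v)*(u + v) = u^4 - 5*u^3*v + 3*u^3 - u^2*v^2 - 15*u^2*v + 5*u*v^3 - 3*u*v^2 + 15*v^3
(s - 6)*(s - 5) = s^2 - 11*s + 30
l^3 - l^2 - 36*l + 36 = (l - 6)*(l - 1)*(l + 6)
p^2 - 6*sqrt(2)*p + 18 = (p - 3*sqrt(2))^2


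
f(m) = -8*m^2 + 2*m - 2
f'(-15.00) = 242.00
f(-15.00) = -1832.00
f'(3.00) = -46.00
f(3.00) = -68.00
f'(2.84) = -43.44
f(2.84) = -60.84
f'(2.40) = -36.40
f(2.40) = -43.28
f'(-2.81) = 46.96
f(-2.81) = -70.79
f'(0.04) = 1.36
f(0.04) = -1.93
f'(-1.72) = 29.52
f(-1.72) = -29.11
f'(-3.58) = 59.28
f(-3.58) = -111.69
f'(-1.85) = 31.60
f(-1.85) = -33.08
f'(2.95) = -45.20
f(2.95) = -65.72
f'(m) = 2 - 16*m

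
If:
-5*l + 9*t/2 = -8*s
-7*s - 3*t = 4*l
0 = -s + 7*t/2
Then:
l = 0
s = 0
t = 0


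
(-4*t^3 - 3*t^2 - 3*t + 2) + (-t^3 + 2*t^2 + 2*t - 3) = -5*t^3 - t^2 - t - 1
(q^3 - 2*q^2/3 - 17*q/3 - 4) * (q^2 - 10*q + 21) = q^5 - 32*q^4/3 + 22*q^3 + 116*q^2/3 - 79*q - 84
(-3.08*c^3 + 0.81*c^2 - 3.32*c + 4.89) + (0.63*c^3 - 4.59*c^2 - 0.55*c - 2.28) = -2.45*c^3 - 3.78*c^2 - 3.87*c + 2.61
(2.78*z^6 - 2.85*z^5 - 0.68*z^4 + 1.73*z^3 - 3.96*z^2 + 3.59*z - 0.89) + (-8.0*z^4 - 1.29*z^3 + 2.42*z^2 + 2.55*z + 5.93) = 2.78*z^6 - 2.85*z^5 - 8.68*z^4 + 0.44*z^3 - 1.54*z^2 + 6.14*z + 5.04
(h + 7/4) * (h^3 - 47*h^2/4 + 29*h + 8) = h^4 - 10*h^3 + 135*h^2/16 + 235*h/4 + 14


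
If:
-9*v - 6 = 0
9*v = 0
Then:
No Solution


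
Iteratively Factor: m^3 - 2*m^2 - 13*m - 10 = (m + 2)*(m^2 - 4*m - 5) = (m - 5)*(m + 2)*(m + 1)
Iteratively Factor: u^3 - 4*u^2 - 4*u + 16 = (u + 2)*(u^2 - 6*u + 8) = (u - 4)*(u + 2)*(u - 2)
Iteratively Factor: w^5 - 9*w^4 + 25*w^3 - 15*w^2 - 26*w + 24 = (w - 2)*(w^4 - 7*w^3 + 11*w^2 + 7*w - 12) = (w - 2)*(w - 1)*(w^3 - 6*w^2 + 5*w + 12) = (w - 3)*(w - 2)*(w - 1)*(w^2 - 3*w - 4) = (w - 4)*(w - 3)*(w - 2)*(w - 1)*(w + 1)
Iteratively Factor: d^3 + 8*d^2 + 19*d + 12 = (d + 3)*(d^2 + 5*d + 4) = (d + 3)*(d + 4)*(d + 1)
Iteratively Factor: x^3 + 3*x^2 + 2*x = (x + 1)*(x^2 + 2*x) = x*(x + 1)*(x + 2)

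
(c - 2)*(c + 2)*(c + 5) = c^3 + 5*c^2 - 4*c - 20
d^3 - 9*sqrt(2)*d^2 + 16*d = d*(d - 8*sqrt(2))*(d - sqrt(2))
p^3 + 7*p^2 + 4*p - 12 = (p - 1)*(p + 2)*(p + 6)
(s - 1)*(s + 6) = s^2 + 5*s - 6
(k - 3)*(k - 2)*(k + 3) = k^3 - 2*k^2 - 9*k + 18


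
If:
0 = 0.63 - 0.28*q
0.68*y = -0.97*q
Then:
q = 2.25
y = -3.21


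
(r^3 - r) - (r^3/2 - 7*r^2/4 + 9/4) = r^3/2 + 7*r^2/4 - r - 9/4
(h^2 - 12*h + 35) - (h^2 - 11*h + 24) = 11 - h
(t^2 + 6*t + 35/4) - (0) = t^2 + 6*t + 35/4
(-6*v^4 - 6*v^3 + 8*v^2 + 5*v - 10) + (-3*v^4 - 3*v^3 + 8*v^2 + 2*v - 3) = -9*v^4 - 9*v^3 + 16*v^2 + 7*v - 13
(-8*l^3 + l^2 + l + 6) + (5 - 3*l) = -8*l^3 + l^2 - 2*l + 11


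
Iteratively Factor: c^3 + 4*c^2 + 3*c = (c + 3)*(c^2 + c) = c*(c + 3)*(c + 1)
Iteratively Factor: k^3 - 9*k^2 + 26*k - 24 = (k - 3)*(k^2 - 6*k + 8) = (k - 3)*(k - 2)*(k - 4)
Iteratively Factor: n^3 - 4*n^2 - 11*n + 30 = (n - 5)*(n^2 + n - 6) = (n - 5)*(n - 2)*(n + 3)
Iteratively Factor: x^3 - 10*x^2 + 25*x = (x - 5)*(x^2 - 5*x) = x*(x - 5)*(x - 5)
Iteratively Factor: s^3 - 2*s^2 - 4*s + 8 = (s - 2)*(s^2 - 4) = (s - 2)^2*(s + 2)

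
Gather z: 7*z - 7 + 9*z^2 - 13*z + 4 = 9*z^2 - 6*z - 3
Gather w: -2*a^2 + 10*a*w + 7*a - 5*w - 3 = -2*a^2 + 7*a + w*(10*a - 5) - 3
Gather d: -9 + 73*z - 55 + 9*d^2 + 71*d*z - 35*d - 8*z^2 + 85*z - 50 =9*d^2 + d*(71*z - 35) - 8*z^2 + 158*z - 114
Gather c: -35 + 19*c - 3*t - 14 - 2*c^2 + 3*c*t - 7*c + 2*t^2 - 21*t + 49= -2*c^2 + c*(3*t + 12) + 2*t^2 - 24*t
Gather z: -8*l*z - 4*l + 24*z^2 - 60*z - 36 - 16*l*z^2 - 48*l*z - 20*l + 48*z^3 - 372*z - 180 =-24*l + 48*z^3 + z^2*(24 - 16*l) + z*(-56*l - 432) - 216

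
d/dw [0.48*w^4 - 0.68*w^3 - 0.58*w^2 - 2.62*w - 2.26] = 1.92*w^3 - 2.04*w^2 - 1.16*w - 2.62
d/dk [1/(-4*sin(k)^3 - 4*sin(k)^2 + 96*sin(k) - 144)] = (3*sin(k)^2 + 2*sin(k) - 24)*cos(k)/(4*(sin(k)^3 + sin(k)^2 - 24*sin(k) + 36)^2)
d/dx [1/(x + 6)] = -1/(x + 6)^2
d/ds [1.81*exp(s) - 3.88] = 1.81*exp(s)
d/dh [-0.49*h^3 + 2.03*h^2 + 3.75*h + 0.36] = -1.47*h^2 + 4.06*h + 3.75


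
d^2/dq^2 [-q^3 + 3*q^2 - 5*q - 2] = 6 - 6*q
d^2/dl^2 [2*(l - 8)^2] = 4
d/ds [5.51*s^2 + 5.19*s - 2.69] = 11.02*s + 5.19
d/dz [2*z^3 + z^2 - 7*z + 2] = 6*z^2 + 2*z - 7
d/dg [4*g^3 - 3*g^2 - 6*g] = 12*g^2 - 6*g - 6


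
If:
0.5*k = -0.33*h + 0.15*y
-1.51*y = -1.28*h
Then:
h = 1.1796875*y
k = -0.47859375*y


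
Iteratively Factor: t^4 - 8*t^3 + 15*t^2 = (t)*(t^3 - 8*t^2 + 15*t) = t*(t - 3)*(t^2 - 5*t) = t*(t - 5)*(t - 3)*(t)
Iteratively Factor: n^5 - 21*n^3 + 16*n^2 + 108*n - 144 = (n + 4)*(n^4 - 4*n^3 - 5*n^2 + 36*n - 36) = (n - 3)*(n + 4)*(n^3 - n^2 - 8*n + 12) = (n - 3)*(n - 2)*(n + 4)*(n^2 + n - 6) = (n - 3)*(n - 2)*(n + 3)*(n + 4)*(n - 2)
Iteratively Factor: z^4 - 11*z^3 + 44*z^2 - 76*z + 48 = (z - 4)*(z^3 - 7*z^2 + 16*z - 12) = (z - 4)*(z - 2)*(z^2 - 5*z + 6) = (z - 4)*(z - 3)*(z - 2)*(z - 2)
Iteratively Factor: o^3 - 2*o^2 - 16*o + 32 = (o - 4)*(o^2 + 2*o - 8) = (o - 4)*(o - 2)*(o + 4)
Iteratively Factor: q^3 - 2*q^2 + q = (q - 1)*(q^2 - q) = q*(q - 1)*(q - 1)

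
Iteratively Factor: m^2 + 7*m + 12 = (m + 3)*(m + 4)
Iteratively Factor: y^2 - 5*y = (y)*(y - 5)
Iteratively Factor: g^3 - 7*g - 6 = (g + 1)*(g^2 - g - 6) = (g - 3)*(g + 1)*(g + 2)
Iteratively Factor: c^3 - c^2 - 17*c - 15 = (c + 1)*(c^2 - 2*c - 15) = (c + 1)*(c + 3)*(c - 5)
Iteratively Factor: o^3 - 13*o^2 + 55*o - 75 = (o - 5)*(o^2 - 8*o + 15) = (o - 5)^2*(o - 3)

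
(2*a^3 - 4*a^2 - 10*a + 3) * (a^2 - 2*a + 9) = 2*a^5 - 8*a^4 + 16*a^3 - 13*a^2 - 96*a + 27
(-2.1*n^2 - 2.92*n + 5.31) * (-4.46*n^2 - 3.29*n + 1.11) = 9.366*n^4 + 19.9322*n^3 - 16.4068*n^2 - 20.7111*n + 5.8941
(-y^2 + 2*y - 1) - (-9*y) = -y^2 + 11*y - 1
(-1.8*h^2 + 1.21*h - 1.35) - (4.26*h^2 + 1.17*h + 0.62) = -6.06*h^2 + 0.04*h - 1.97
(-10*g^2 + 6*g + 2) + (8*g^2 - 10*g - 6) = -2*g^2 - 4*g - 4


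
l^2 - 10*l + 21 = (l - 7)*(l - 3)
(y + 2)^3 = y^3 + 6*y^2 + 12*y + 8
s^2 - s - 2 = (s - 2)*(s + 1)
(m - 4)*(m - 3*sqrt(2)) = m^2 - 3*sqrt(2)*m - 4*m + 12*sqrt(2)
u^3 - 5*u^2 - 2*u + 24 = (u - 4)*(u - 3)*(u + 2)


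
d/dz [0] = 0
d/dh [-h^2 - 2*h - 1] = -2*h - 2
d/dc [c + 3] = 1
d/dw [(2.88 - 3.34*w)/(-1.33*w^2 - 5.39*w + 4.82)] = (-4.4422*w^2 + 7.6608*w - 0.575600000000001)/(1.7689*w^4 + 14.3374*w^3 + 16.2309*w^2 - 51.9596*w + 23.2324)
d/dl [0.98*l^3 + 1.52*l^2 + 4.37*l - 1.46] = 2.94*l^2 + 3.04*l + 4.37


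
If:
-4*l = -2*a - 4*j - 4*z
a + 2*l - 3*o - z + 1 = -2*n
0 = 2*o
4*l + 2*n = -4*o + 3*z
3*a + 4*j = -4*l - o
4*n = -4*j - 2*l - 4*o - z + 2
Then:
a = -16/17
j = 1/2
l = 7/34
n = -5/34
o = 0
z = 3/17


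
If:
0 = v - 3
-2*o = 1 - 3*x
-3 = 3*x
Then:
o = -2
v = 3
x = -1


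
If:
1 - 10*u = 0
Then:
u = 1/10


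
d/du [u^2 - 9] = 2*u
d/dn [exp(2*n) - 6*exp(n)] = 2*(exp(n) - 3)*exp(n)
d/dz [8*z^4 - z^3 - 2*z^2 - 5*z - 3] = 32*z^3 - 3*z^2 - 4*z - 5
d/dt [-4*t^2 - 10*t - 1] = -8*t - 10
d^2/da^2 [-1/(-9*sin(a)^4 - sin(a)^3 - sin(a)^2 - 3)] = (-1296*sin(a)^8 - 207*sin(a)^7 + 1503*sin(a)^6 + 259*sin(a)^5 + 602*sin(a)^4 + 43*sin(a)^3 - 306*sin(a)^2 - 18*sin(a) - 6)/(9*sin(a)^4 + sin(a)^3 + sin(a)^2 + 3)^3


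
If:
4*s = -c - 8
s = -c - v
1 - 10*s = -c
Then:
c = -6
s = -1/2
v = 13/2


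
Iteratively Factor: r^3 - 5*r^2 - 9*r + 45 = (r - 5)*(r^2 - 9) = (r - 5)*(r + 3)*(r - 3)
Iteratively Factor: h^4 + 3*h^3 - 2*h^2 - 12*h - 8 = (h + 2)*(h^3 + h^2 - 4*h - 4) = (h - 2)*(h + 2)*(h^2 + 3*h + 2) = (h - 2)*(h + 2)^2*(h + 1)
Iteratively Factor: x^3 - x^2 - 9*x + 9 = (x + 3)*(x^2 - 4*x + 3) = (x - 1)*(x + 3)*(x - 3)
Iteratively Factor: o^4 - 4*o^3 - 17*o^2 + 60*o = (o + 4)*(o^3 - 8*o^2 + 15*o) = (o - 5)*(o + 4)*(o^2 - 3*o) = (o - 5)*(o - 3)*(o + 4)*(o)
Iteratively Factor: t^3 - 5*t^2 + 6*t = (t)*(t^2 - 5*t + 6) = t*(t - 2)*(t - 3)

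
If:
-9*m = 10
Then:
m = -10/9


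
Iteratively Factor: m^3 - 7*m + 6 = (m - 1)*(m^2 + m - 6) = (m - 1)*(m + 3)*(m - 2)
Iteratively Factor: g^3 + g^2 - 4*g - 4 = (g - 2)*(g^2 + 3*g + 2) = (g - 2)*(g + 1)*(g + 2)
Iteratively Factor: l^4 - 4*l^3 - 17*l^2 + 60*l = (l - 3)*(l^3 - l^2 - 20*l) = l*(l - 3)*(l^2 - l - 20) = l*(l - 3)*(l + 4)*(l - 5)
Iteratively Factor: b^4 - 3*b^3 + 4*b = (b - 2)*(b^3 - b^2 - 2*b) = (b - 2)*(b + 1)*(b^2 - 2*b) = (b - 2)^2*(b + 1)*(b)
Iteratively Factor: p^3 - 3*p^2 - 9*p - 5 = (p + 1)*(p^2 - 4*p - 5) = (p - 5)*(p + 1)*(p + 1)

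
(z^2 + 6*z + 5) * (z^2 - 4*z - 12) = z^4 + 2*z^3 - 31*z^2 - 92*z - 60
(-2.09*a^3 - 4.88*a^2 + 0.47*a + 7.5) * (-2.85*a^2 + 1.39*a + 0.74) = 5.9565*a^5 + 11.0029*a^4 - 9.6693*a^3 - 24.3329*a^2 + 10.7728*a + 5.55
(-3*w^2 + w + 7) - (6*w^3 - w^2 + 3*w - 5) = -6*w^3 - 2*w^2 - 2*w + 12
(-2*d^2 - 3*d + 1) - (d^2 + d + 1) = -3*d^2 - 4*d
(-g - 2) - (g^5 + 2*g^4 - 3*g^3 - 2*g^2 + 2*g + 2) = -g^5 - 2*g^4 + 3*g^3 + 2*g^2 - 3*g - 4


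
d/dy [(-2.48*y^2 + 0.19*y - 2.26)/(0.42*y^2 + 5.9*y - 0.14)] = (-14.7118*y^2 + 2.5928*y + 13.3074)/(0.1764*y^4 + 4.956*y^3 + 34.6924*y^2 - 1.652*y + 0.0196)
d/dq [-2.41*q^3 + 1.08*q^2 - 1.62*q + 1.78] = -7.23*q^2 + 2.16*q - 1.62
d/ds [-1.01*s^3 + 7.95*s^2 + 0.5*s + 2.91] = -3.03*s^2 + 15.9*s + 0.5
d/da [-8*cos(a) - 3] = 8*sin(a)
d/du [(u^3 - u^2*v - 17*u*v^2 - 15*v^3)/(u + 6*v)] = (2*u^3 + 17*u^2*v - 12*u*v^2 - 87*v^3)/(u^2 + 12*u*v + 36*v^2)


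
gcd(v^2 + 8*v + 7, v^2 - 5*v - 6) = v + 1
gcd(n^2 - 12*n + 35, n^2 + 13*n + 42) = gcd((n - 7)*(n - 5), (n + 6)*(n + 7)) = 1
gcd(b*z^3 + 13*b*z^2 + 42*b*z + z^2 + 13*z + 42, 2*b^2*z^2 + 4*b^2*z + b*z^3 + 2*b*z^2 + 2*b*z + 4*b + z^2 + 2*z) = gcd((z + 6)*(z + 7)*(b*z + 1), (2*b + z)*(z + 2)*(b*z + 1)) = b*z + 1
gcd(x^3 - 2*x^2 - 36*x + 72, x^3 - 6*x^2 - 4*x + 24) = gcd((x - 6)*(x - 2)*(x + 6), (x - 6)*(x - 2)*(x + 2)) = x^2 - 8*x + 12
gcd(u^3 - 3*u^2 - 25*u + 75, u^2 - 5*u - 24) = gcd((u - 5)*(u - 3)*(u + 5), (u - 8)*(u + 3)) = 1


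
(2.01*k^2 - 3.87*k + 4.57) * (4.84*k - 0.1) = 9.7284*k^3 - 18.9318*k^2 + 22.5058*k - 0.457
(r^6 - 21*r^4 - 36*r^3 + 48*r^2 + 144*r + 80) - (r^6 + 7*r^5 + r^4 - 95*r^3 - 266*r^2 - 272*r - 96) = -7*r^5 - 22*r^4 + 59*r^3 + 314*r^2 + 416*r + 176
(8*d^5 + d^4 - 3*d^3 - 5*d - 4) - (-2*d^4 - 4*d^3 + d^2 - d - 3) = 8*d^5 + 3*d^4 + d^3 - d^2 - 4*d - 1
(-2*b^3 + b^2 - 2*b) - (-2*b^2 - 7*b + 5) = -2*b^3 + 3*b^2 + 5*b - 5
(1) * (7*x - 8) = 7*x - 8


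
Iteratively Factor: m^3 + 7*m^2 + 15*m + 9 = (m + 3)*(m^2 + 4*m + 3) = (m + 1)*(m + 3)*(m + 3)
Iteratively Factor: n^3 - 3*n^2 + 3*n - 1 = (n - 1)*(n^2 - 2*n + 1) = (n - 1)^2*(n - 1)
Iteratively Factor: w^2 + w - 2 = (w + 2)*(w - 1)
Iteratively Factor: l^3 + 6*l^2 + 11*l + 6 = (l + 2)*(l^2 + 4*l + 3) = (l + 2)*(l + 3)*(l + 1)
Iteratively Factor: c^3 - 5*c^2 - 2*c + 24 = (c + 2)*(c^2 - 7*c + 12) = (c - 3)*(c + 2)*(c - 4)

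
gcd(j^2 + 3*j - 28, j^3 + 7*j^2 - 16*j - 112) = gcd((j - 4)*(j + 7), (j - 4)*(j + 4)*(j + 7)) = j^2 + 3*j - 28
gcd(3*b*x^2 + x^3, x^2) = x^2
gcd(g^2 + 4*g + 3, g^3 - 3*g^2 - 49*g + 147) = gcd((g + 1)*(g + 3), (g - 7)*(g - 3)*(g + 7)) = 1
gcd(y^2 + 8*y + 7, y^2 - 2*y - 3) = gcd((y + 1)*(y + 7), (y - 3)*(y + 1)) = y + 1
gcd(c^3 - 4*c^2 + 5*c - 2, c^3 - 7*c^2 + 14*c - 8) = c^2 - 3*c + 2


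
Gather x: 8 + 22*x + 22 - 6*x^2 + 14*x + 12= -6*x^2 + 36*x + 42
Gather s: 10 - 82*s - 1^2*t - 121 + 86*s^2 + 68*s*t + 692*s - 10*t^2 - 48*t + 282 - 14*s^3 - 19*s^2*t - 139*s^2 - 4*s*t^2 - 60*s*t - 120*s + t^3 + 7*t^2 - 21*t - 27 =-14*s^3 + s^2*(-19*t - 53) + s*(-4*t^2 + 8*t + 490) + t^3 - 3*t^2 - 70*t + 144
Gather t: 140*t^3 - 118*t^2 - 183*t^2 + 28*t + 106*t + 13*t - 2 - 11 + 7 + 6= 140*t^3 - 301*t^2 + 147*t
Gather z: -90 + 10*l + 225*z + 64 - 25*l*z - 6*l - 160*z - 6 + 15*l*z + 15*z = 4*l + z*(80 - 10*l) - 32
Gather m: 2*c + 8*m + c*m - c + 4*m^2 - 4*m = c + 4*m^2 + m*(c + 4)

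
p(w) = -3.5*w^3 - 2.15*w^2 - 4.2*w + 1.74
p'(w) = -10.5*w^2 - 4.3*w - 4.2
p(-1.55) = 16.12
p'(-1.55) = -22.76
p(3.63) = -209.25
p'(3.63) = -158.17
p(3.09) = -135.03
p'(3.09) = -117.74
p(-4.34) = 265.58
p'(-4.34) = -183.31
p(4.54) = -389.16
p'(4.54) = -240.14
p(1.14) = -11.03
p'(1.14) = -22.75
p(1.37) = -17.05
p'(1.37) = -29.80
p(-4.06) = 217.58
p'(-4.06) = -159.82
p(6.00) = -856.86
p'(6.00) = -408.00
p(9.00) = -2761.71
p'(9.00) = -893.40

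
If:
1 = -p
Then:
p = -1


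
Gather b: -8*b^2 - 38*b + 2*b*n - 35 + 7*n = -8*b^2 + b*(2*n - 38) + 7*n - 35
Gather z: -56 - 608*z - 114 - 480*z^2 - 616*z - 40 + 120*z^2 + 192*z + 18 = -360*z^2 - 1032*z - 192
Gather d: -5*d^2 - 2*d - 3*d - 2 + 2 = -5*d^2 - 5*d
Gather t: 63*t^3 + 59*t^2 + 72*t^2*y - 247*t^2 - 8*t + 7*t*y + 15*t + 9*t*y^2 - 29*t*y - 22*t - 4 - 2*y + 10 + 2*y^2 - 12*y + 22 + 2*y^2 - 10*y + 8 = 63*t^3 + t^2*(72*y - 188) + t*(9*y^2 - 22*y - 15) + 4*y^2 - 24*y + 36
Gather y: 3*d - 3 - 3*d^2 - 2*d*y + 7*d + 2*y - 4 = -3*d^2 + 10*d + y*(2 - 2*d) - 7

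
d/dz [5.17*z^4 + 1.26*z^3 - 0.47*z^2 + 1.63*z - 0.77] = 20.68*z^3 + 3.78*z^2 - 0.94*z + 1.63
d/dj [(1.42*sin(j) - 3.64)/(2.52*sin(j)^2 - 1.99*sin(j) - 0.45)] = (-3.5784*sin(j)^2 + 18.3456*sin(j) - 7.8826)*cos(j)/(6.3504*sin(j)^4 - 10.0296*sin(j)^3 + 1.6921*sin(j)^2 + 1.791*sin(j) + 0.2025)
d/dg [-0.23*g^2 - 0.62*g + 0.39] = -0.46*g - 0.62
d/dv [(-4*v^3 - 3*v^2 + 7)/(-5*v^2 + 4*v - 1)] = 4*(5*v^4 - 8*v^3 + 19*v - 7)/(25*v^4 - 40*v^3 + 26*v^2 - 8*v + 1)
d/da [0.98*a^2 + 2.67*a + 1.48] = 1.96*a + 2.67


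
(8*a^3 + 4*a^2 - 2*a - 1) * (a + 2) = 8*a^4 + 20*a^3 + 6*a^2 - 5*a - 2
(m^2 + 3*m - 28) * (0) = 0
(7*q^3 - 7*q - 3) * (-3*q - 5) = -21*q^4 - 35*q^3 + 21*q^2 + 44*q + 15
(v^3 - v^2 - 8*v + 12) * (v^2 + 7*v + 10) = v^5 + 6*v^4 - 5*v^3 - 54*v^2 + 4*v + 120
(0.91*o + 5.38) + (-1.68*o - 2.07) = 3.31 - 0.77*o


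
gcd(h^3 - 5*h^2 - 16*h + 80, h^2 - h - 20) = h^2 - h - 20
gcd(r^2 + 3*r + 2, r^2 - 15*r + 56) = 1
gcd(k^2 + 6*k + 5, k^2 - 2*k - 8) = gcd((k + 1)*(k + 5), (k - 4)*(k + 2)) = 1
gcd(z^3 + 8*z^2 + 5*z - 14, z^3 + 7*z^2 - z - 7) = z^2 + 6*z - 7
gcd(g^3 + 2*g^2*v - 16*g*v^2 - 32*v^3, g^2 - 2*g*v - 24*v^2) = g + 4*v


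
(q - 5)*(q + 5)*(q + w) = q^3 + q^2*w - 25*q - 25*w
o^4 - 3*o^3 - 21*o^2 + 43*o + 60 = (o - 5)*(o - 3)*(o + 1)*(o + 4)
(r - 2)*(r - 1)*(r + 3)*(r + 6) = r^4 + 6*r^3 - 7*r^2 - 36*r + 36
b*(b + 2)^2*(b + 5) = b^4 + 9*b^3 + 24*b^2 + 20*b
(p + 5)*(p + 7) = p^2 + 12*p + 35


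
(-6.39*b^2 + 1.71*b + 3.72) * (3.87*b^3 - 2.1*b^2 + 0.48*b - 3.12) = -24.7293*b^5 + 20.0367*b^4 + 7.7382*b^3 + 12.9456*b^2 - 3.5496*b - 11.6064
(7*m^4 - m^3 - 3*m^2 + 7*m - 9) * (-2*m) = -14*m^5 + 2*m^4 + 6*m^3 - 14*m^2 + 18*m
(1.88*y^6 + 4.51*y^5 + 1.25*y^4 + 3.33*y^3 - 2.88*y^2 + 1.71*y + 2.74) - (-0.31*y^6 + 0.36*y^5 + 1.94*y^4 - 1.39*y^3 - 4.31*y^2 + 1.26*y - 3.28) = 2.19*y^6 + 4.15*y^5 - 0.69*y^4 + 4.72*y^3 + 1.43*y^2 + 0.45*y + 6.02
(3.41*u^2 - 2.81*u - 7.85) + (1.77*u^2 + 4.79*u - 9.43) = 5.18*u^2 + 1.98*u - 17.28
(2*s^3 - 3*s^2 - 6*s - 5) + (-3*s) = 2*s^3 - 3*s^2 - 9*s - 5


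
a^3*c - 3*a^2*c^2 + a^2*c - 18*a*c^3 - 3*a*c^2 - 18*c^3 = (a - 6*c)*(a + 3*c)*(a*c + c)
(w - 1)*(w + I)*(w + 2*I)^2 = w^4 - w^3 + 5*I*w^3 - 8*w^2 - 5*I*w^2 + 8*w - 4*I*w + 4*I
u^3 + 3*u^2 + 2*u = u*(u + 1)*(u + 2)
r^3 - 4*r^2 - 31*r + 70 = (r - 7)*(r - 2)*(r + 5)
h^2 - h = h*(h - 1)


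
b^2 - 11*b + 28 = (b - 7)*(b - 4)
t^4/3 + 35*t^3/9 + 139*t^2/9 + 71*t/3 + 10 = (t/3 + 1)*(t + 2/3)*(t + 3)*(t + 5)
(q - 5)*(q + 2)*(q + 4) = q^3 + q^2 - 22*q - 40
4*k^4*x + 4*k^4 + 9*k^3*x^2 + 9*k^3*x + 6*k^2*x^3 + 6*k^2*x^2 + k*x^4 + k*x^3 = (k + x)^2*(4*k + x)*(k*x + k)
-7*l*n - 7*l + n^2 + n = (-7*l + n)*(n + 1)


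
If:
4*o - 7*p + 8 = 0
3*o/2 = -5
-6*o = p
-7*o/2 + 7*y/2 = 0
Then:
No Solution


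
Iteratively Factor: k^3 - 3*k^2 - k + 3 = (k - 1)*(k^2 - 2*k - 3) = (k - 3)*(k - 1)*(k + 1)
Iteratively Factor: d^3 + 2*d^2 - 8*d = (d - 2)*(d^2 + 4*d) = d*(d - 2)*(d + 4)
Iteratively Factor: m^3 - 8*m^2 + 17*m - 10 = (m - 1)*(m^2 - 7*m + 10) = (m - 2)*(m - 1)*(m - 5)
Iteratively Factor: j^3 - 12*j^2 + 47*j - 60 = (j - 4)*(j^2 - 8*j + 15) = (j - 5)*(j - 4)*(j - 3)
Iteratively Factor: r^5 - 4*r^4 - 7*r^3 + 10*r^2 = (r - 5)*(r^4 + r^3 - 2*r^2) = (r - 5)*(r + 2)*(r^3 - r^2) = r*(r - 5)*(r + 2)*(r^2 - r) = r*(r - 5)*(r - 1)*(r + 2)*(r)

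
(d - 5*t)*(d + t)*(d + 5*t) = d^3 + d^2*t - 25*d*t^2 - 25*t^3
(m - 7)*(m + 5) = m^2 - 2*m - 35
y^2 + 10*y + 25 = (y + 5)^2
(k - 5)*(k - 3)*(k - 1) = k^3 - 9*k^2 + 23*k - 15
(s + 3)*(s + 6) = s^2 + 9*s + 18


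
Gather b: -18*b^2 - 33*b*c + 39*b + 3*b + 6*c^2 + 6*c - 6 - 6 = -18*b^2 + b*(42 - 33*c) + 6*c^2 + 6*c - 12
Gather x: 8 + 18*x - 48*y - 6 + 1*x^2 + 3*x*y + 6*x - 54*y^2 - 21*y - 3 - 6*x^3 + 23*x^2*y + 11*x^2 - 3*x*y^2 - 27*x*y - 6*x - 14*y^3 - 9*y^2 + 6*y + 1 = -6*x^3 + x^2*(23*y + 12) + x*(-3*y^2 - 24*y + 18) - 14*y^3 - 63*y^2 - 63*y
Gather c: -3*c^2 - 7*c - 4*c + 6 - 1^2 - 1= -3*c^2 - 11*c + 4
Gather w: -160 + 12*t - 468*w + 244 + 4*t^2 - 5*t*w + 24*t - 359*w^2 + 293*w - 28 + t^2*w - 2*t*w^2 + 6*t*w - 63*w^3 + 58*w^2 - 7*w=4*t^2 + 36*t - 63*w^3 + w^2*(-2*t - 301) + w*(t^2 + t - 182) + 56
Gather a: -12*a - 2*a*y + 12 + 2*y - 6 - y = a*(-2*y - 12) + y + 6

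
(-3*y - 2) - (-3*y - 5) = 3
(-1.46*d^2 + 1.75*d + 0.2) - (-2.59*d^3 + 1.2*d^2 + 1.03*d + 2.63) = 2.59*d^3 - 2.66*d^2 + 0.72*d - 2.43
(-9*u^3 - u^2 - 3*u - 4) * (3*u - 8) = -27*u^4 + 69*u^3 - u^2 + 12*u + 32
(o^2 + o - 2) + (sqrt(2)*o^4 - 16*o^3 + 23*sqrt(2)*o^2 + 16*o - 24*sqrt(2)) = sqrt(2)*o^4 - 16*o^3 + o^2 + 23*sqrt(2)*o^2 + 17*o - 24*sqrt(2) - 2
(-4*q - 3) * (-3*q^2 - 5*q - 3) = 12*q^3 + 29*q^2 + 27*q + 9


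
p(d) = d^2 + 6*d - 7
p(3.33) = 24.07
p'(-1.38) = 3.24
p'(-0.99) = 4.02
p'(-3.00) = 0.00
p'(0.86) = 7.72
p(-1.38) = -13.38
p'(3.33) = 12.66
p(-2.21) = -15.38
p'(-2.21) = 1.58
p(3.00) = 20.00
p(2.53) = 14.58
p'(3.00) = 12.00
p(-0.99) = -11.96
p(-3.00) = -16.00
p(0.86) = -1.10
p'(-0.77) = 4.46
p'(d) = 2*d + 6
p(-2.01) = -15.02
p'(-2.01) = 1.98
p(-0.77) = -11.03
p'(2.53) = 11.06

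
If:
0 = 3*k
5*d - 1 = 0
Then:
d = 1/5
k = 0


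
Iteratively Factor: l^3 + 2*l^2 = (l + 2)*(l^2) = l*(l + 2)*(l)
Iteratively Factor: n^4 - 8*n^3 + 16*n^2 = (n)*(n^3 - 8*n^2 + 16*n) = n*(n - 4)*(n^2 - 4*n) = n^2*(n - 4)*(n - 4)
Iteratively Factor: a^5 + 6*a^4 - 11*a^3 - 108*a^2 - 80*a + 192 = (a - 1)*(a^4 + 7*a^3 - 4*a^2 - 112*a - 192) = (a - 1)*(a + 4)*(a^3 + 3*a^2 - 16*a - 48) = (a - 4)*(a - 1)*(a + 4)*(a^2 + 7*a + 12) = (a - 4)*(a - 1)*(a + 4)^2*(a + 3)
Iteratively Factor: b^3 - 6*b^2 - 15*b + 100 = (b - 5)*(b^2 - b - 20) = (b - 5)^2*(b + 4)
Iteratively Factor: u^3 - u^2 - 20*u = (u - 5)*(u^2 + 4*u) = u*(u - 5)*(u + 4)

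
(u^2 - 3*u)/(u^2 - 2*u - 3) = u/(u + 1)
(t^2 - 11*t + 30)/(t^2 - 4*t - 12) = (t - 5)/(t + 2)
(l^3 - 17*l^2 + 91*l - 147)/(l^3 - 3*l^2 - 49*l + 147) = (l - 7)/(l + 7)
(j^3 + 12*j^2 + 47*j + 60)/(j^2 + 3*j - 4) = (j^2 + 8*j + 15)/(j - 1)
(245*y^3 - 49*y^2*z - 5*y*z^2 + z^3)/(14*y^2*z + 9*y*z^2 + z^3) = (35*y^2 - 12*y*z + z^2)/(z*(2*y + z))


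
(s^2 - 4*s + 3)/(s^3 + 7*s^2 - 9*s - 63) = (s - 1)/(s^2 + 10*s + 21)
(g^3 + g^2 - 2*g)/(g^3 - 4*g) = (g - 1)/(g - 2)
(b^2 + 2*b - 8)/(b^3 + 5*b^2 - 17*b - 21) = (b^2 + 2*b - 8)/(b^3 + 5*b^2 - 17*b - 21)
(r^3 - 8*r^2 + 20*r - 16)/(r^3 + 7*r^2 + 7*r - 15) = (r^3 - 8*r^2 + 20*r - 16)/(r^3 + 7*r^2 + 7*r - 15)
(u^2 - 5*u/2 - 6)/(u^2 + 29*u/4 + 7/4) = 2*(2*u^2 - 5*u - 12)/(4*u^2 + 29*u + 7)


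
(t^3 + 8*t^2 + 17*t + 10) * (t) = t^4 + 8*t^3 + 17*t^2 + 10*t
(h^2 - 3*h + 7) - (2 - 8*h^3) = 8*h^3 + h^2 - 3*h + 5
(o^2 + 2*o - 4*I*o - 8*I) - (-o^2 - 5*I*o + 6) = 2*o^2 + 2*o + I*o - 6 - 8*I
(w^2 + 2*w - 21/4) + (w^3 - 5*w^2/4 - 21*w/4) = w^3 - w^2/4 - 13*w/4 - 21/4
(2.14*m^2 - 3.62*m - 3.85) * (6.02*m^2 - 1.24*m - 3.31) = 12.8828*m^4 - 24.446*m^3 - 25.7716*m^2 + 16.7562*m + 12.7435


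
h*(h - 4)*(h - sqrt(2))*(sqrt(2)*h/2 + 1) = sqrt(2)*h^4/2 - 2*sqrt(2)*h^3 - sqrt(2)*h^2 + 4*sqrt(2)*h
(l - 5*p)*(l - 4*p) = l^2 - 9*l*p + 20*p^2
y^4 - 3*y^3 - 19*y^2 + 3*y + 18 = (y - 6)*(y - 1)*(y + 1)*(y + 3)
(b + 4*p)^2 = b^2 + 8*b*p + 16*p^2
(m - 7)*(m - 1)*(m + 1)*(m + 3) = m^4 - 4*m^3 - 22*m^2 + 4*m + 21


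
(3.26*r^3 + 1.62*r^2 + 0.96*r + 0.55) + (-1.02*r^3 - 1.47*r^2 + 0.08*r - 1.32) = 2.24*r^3 + 0.15*r^2 + 1.04*r - 0.77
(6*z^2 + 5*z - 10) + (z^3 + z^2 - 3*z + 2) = z^3 + 7*z^2 + 2*z - 8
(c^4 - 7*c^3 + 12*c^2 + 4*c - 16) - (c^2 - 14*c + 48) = c^4 - 7*c^3 + 11*c^2 + 18*c - 64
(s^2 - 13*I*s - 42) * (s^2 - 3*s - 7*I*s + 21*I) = s^4 - 3*s^3 - 20*I*s^3 - 133*s^2 + 60*I*s^2 + 399*s + 294*I*s - 882*I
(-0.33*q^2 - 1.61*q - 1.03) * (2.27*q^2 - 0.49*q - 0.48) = -0.7491*q^4 - 3.493*q^3 - 1.3908*q^2 + 1.2775*q + 0.4944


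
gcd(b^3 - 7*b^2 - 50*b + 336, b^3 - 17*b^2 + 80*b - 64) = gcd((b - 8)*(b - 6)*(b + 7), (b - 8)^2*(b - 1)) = b - 8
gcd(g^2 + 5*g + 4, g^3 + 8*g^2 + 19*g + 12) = g^2 + 5*g + 4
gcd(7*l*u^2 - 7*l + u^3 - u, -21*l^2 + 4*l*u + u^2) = 7*l + u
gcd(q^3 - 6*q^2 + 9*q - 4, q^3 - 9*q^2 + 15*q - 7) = q^2 - 2*q + 1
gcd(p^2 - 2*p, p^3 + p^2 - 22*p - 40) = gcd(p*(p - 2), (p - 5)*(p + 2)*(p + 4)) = 1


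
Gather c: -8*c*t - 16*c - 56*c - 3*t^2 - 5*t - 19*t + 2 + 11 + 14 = c*(-8*t - 72) - 3*t^2 - 24*t + 27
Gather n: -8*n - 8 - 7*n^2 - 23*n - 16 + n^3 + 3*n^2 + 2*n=n^3 - 4*n^2 - 29*n - 24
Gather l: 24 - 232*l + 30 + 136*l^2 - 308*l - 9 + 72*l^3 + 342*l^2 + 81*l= 72*l^3 + 478*l^2 - 459*l + 45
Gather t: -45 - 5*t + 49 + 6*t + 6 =t + 10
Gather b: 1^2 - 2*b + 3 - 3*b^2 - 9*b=-3*b^2 - 11*b + 4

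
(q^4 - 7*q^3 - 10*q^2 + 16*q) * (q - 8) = q^5 - 15*q^4 + 46*q^3 + 96*q^2 - 128*q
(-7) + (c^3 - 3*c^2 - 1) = c^3 - 3*c^2 - 8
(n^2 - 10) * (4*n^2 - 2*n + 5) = 4*n^4 - 2*n^3 - 35*n^2 + 20*n - 50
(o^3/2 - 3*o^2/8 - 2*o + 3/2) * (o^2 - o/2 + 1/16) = o^5/2 - 5*o^4/8 - 57*o^3/32 + 317*o^2/128 - 7*o/8 + 3/32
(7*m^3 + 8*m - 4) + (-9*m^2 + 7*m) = 7*m^3 - 9*m^2 + 15*m - 4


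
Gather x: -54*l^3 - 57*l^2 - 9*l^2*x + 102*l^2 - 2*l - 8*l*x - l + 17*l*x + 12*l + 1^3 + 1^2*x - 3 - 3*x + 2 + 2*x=-54*l^3 + 45*l^2 + 9*l + x*(-9*l^2 + 9*l)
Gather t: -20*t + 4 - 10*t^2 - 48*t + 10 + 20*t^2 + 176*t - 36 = 10*t^2 + 108*t - 22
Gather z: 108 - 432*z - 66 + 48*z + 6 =48 - 384*z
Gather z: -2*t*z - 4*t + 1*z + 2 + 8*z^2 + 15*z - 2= -4*t + 8*z^2 + z*(16 - 2*t)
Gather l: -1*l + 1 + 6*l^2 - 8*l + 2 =6*l^2 - 9*l + 3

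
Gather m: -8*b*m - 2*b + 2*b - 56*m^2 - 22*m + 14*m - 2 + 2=-56*m^2 + m*(-8*b - 8)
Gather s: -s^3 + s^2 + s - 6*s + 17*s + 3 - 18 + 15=-s^3 + s^2 + 12*s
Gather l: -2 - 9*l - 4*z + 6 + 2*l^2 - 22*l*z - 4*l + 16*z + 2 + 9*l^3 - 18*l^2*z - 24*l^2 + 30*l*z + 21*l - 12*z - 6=9*l^3 + l^2*(-18*z - 22) + l*(8*z + 8)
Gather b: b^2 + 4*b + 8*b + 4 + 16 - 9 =b^2 + 12*b + 11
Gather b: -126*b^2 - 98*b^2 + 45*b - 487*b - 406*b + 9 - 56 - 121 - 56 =-224*b^2 - 848*b - 224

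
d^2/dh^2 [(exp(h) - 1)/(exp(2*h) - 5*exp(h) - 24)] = (exp(4*h) + exp(3*h) + 159*exp(2*h) - 241*exp(h) + 696)*exp(h)/(exp(6*h) - 15*exp(5*h) + 3*exp(4*h) + 595*exp(3*h) - 72*exp(2*h) - 8640*exp(h) - 13824)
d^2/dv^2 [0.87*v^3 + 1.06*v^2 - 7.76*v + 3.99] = 5.22*v + 2.12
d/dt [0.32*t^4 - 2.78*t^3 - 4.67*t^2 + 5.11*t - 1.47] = 1.28*t^3 - 8.34*t^2 - 9.34*t + 5.11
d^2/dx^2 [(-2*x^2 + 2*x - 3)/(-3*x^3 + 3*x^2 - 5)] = 2*(18*x^6 - 54*x^5 + 216*x^4 - 444*x^3 + 351*x^2 - 225*x + 95)/(27*x^9 - 81*x^8 + 81*x^7 + 108*x^6 - 270*x^5 + 135*x^4 + 225*x^3 - 225*x^2 + 125)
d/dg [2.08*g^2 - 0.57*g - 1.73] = 4.16*g - 0.57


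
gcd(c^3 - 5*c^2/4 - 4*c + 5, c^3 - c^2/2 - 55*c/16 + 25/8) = c^2 + 3*c/4 - 5/2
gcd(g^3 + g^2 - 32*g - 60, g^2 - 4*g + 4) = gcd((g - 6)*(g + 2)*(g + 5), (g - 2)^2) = 1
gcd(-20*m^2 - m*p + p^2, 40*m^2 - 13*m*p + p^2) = -5*m + p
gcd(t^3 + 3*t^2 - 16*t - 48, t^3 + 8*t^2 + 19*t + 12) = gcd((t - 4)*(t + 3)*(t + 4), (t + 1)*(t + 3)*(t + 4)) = t^2 + 7*t + 12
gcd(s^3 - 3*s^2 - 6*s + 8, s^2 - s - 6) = s + 2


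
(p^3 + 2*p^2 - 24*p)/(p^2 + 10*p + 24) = p*(p - 4)/(p + 4)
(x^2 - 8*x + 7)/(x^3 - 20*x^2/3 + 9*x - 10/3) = 3*(x - 7)/(3*x^2 - 17*x + 10)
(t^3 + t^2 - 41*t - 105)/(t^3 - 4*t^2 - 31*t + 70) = (t + 3)/(t - 2)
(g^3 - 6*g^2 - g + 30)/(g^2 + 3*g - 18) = (g^2 - 3*g - 10)/(g + 6)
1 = 1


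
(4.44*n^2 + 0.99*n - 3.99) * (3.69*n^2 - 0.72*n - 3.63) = 16.3836*n^4 + 0.4563*n^3 - 31.5531*n^2 - 0.720899999999999*n + 14.4837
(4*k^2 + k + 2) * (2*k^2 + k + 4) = 8*k^4 + 6*k^3 + 21*k^2 + 6*k + 8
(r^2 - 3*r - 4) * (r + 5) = r^3 + 2*r^2 - 19*r - 20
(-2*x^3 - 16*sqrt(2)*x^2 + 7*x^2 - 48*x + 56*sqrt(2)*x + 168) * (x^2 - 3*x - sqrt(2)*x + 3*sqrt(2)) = -2*x^5 - 14*sqrt(2)*x^4 + 13*x^4 - 37*x^3 + 91*sqrt(2)*x^3 - 99*sqrt(2)*x^2 + 104*x^2 - 312*sqrt(2)*x - 168*x + 504*sqrt(2)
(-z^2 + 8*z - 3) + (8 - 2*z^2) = -3*z^2 + 8*z + 5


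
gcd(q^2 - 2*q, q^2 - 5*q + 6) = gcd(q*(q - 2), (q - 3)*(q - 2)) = q - 2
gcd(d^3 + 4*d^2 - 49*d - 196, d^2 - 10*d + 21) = d - 7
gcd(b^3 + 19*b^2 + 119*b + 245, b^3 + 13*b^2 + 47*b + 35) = b^2 + 12*b + 35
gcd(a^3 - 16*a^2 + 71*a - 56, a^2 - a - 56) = a - 8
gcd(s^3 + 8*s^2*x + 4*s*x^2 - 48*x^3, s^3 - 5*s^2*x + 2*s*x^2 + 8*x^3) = -s + 2*x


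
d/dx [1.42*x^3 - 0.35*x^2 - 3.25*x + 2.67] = 4.26*x^2 - 0.7*x - 3.25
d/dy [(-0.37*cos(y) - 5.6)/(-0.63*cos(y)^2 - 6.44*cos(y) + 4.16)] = (0.2331*cos(y)^2 + 7.056*cos(y) + 37.6032)*sin(y)/(0.3969*cos(y)^4 + 8.1144*cos(y)^3 + 36.232*cos(y)^2 - 53.5808*cos(y) + 17.3056)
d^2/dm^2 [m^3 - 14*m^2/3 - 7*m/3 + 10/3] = 6*m - 28/3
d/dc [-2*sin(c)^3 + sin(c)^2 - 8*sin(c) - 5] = 2*(-3*sin(c)^2 + sin(c) - 4)*cos(c)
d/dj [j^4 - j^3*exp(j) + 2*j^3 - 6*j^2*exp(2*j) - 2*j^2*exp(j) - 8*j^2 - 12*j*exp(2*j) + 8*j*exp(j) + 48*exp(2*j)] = -j^3*exp(j) + 4*j^3 - 12*j^2*exp(2*j) - 5*j^2*exp(j) + 6*j^2 - 36*j*exp(2*j) + 4*j*exp(j) - 16*j + 84*exp(2*j) + 8*exp(j)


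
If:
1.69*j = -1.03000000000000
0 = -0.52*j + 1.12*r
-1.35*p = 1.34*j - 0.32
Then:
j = -0.61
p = 0.84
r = -0.28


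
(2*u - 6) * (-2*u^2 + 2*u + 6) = -4*u^3 + 16*u^2 - 36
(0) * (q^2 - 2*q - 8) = 0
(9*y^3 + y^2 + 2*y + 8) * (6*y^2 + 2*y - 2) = 54*y^5 + 24*y^4 - 4*y^3 + 50*y^2 + 12*y - 16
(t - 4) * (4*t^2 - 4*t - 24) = 4*t^3 - 20*t^2 - 8*t + 96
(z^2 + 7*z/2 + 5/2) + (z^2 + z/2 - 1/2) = 2*z^2 + 4*z + 2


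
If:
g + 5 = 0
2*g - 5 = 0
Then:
No Solution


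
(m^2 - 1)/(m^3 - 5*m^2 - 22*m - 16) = (m - 1)/(m^2 - 6*m - 16)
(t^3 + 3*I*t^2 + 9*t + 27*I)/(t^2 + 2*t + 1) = (t^3 + 3*I*t^2 + 9*t + 27*I)/(t^2 + 2*t + 1)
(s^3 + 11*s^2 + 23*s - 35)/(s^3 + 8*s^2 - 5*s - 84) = (s^2 + 4*s - 5)/(s^2 + s - 12)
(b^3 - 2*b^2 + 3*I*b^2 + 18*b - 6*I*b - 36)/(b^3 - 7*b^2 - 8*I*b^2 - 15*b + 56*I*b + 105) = (b^2 + b*(-2 + 6*I) - 12*I)/(b^2 + b*(-7 - 5*I) + 35*I)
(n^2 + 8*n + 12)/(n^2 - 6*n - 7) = (n^2 + 8*n + 12)/(n^2 - 6*n - 7)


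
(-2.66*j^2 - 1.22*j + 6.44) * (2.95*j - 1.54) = -7.847*j^3 + 0.4974*j^2 + 20.8768*j - 9.9176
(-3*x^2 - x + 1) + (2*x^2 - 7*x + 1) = -x^2 - 8*x + 2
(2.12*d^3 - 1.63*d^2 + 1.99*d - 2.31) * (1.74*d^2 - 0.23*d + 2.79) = 3.6888*d^5 - 3.3238*d^4 + 9.7523*d^3 - 9.0248*d^2 + 6.0834*d - 6.4449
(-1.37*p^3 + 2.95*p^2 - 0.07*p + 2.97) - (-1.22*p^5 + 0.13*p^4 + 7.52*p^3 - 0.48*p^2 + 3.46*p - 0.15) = 1.22*p^5 - 0.13*p^4 - 8.89*p^3 + 3.43*p^2 - 3.53*p + 3.12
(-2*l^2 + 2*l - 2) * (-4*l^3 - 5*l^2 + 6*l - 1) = 8*l^5 + 2*l^4 - 14*l^3 + 24*l^2 - 14*l + 2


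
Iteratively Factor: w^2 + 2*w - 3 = (w - 1)*(w + 3)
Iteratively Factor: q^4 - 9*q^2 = (q)*(q^3 - 9*q) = q*(q - 3)*(q^2 + 3*q) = q^2*(q - 3)*(q + 3)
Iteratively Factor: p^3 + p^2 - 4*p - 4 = (p + 1)*(p^2 - 4) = (p + 1)*(p + 2)*(p - 2)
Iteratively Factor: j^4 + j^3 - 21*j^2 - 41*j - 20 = (j + 1)*(j^3 - 21*j - 20) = (j + 1)*(j + 4)*(j^2 - 4*j - 5) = (j + 1)^2*(j + 4)*(j - 5)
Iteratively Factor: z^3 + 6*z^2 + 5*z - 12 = (z + 4)*(z^2 + 2*z - 3) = (z - 1)*(z + 4)*(z + 3)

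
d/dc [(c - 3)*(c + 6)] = 2*c + 3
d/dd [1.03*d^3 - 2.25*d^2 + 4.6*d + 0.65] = 3.09*d^2 - 4.5*d + 4.6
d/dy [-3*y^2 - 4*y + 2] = -6*y - 4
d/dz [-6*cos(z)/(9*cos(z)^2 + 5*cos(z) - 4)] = 6*(9*sin(z)^2 - 13)*sin(z)/((cos(z) + 1)^2*(9*cos(z) - 4)^2)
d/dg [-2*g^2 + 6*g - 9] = 6 - 4*g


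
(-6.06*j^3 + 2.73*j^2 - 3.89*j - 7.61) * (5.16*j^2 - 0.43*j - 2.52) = -31.2696*j^5 + 16.6926*j^4 - 5.9751*j^3 - 44.4745*j^2 + 13.0751*j + 19.1772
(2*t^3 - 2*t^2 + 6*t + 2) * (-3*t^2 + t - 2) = -6*t^5 + 8*t^4 - 24*t^3 + 4*t^2 - 10*t - 4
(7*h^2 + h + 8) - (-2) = 7*h^2 + h + 10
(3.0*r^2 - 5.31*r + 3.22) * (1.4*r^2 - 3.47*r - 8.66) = 4.2*r^4 - 17.844*r^3 - 3.0463*r^2 + 34.8112*r - 27.8852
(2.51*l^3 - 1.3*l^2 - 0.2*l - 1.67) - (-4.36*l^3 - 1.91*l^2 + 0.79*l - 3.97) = 6.87*l^3 + 0.61*l^2 - 0.99*l + 2.3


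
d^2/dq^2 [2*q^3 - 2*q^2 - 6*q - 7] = 12*q - 4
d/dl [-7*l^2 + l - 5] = 1 - 14*l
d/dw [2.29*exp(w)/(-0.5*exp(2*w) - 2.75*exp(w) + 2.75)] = (1.145*exp(2*w) + 6.2975)*exp(w)/(0.25*exp(4*w) + 2.75*exp(3*w) + 4.8125*exp(2*w) - 15.125*exp(w) + 7.5625)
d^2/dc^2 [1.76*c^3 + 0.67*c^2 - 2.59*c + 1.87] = 10.56*c + 1.34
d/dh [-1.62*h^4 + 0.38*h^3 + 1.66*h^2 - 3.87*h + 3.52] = -6.48*h^3 + 1.14*h^2 + 3.32*h - 3.87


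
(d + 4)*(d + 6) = d^2 + 10*d + 24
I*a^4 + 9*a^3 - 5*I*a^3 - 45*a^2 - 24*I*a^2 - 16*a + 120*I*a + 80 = (a - 5)*(a - 4*I)^2*(I*a + 1)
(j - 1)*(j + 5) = j^2 + 4*j - 5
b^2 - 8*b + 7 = (b - 7)*(b - 1)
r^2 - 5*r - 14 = (r - 7)*(r + 2)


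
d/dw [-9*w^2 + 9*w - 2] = 9 - 18*w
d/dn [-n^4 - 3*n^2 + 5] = -4*n^3 - 6*n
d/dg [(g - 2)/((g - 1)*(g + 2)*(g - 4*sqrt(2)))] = ((2 - g)*(g - 1)*(g + 2) + (2 - g)*(g - 1)*(g - 4*sqrt(2)) + (2 - g)*(g + 2)*(g - 4*sqrt(2)) + (g - 1)*(g + 2)*(g - 4*sqrt(2)))/((g - 1)^2*(g + 2)^2*(g - 4*sqrt(2))^2)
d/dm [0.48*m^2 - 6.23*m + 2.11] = 0.96*m - 6.23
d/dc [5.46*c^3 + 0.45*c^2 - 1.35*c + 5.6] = 16.38*c^2 + 0.9*c - 1.35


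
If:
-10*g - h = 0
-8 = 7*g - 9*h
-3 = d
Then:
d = -3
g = -8/97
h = 80/97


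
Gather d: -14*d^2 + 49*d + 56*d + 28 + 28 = -14*d^2 + 105*d + 56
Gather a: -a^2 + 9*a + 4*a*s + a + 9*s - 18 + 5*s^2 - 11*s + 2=-a^2 + a*(4*s + 10) + 5*s^2 - 2*s - 16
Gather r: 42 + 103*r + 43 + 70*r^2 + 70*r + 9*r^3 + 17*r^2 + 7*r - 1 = 9*r^3 + 87*r^2 + 180*r + 84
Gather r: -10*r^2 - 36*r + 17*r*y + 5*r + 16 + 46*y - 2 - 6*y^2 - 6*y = -10*r^2 + r*(17*y - 31) - 6*y^2 + 40*y + 14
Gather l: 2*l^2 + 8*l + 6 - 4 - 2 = 2*l^2 + 8*l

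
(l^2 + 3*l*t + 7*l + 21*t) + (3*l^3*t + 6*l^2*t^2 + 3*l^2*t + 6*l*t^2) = 3*l^3*t + 6*l^2*t^2 + 3*l^2*t + l^2 + 6*l*t^2 + 3*l*t + 7*l + 21*t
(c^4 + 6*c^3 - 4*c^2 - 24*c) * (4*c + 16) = 4*c^5 + 40*c^4 + 80*c^3 - 160*c^2 - 384*c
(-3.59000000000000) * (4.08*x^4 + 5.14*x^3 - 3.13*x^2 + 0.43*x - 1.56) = -14.6472*x^4 - 18.4526*x^3 + 11.2367*x^2 - 1.5437*x + 5.6004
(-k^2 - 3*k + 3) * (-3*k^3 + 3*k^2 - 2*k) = 3*k^5 + 6*k^4 - 16*k^3 + 15*k^2 - 6*k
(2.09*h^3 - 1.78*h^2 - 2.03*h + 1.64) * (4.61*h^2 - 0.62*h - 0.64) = 9.6349*h^5 - 9.5016*h^4 - 9.5923*h^3 + 9.9582*h^2 + 0.2824*h - 1.0496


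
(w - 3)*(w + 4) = w^2 + w - 12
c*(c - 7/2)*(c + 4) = c^3 + c^2/2 - 14*c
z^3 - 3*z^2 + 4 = (z - 2)^2*(z + 1)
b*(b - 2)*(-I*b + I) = -I*b^3 + 3*I*b^2 - 2*I*b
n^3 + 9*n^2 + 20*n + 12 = (n + 1)*(n + 2)*(n + 6)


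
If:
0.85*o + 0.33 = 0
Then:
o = -0.39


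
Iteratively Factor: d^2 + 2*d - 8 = (d - 2)*(d + 4)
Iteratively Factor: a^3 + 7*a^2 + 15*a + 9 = (a + 3)*(a^2 + 4*a + 3) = (a + 3)^2*(a + 1)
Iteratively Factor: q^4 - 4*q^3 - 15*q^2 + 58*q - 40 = (q - 2)*(q^3 - 2*q^2 - 19*q + 20) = (q - 2)*(q - 1)*(q^2 - q - 20) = (q - 2)*(q - 1)*(q + 4)*(q - 5)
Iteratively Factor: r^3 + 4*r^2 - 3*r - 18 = (r - 2)*(r^2 + 6*r + 9) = (r - 2)*(r + 3)*(r + 3)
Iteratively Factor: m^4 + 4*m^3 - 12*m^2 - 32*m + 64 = (m + 4)*(m^3 - 12*m + 16) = (m - 2)*(m + 4)*(m^2 + 2*m - 8) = (m - 2)^2*(m + 4)*(m + 4)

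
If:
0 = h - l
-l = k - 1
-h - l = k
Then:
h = -1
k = 2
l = -1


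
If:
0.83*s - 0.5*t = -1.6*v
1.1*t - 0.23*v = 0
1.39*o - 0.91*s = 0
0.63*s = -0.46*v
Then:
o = 0.00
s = 0.00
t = 0.00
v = 0.00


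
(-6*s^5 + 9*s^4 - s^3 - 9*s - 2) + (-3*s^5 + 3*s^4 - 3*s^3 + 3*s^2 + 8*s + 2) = -9*s^5 + 12*s^4 - 4*s^3 + 3*s^2 - s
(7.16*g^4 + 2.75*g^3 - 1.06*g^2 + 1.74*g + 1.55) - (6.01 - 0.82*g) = 7.16*g^4 + 2.75*g^3 - 1.06*g^2 + 2.56*g - 4.46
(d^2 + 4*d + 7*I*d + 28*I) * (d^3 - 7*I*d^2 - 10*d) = d^5 + 4*d^4 + 39*d^3 + 156*d^2 - 70*I*d^2 - 280*I*d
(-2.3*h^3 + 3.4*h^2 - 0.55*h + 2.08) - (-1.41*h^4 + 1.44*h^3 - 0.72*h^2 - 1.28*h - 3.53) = 1.41*h^4 - 3.74*h^3 + 4.12*h^2 + 0.73*h + 5.61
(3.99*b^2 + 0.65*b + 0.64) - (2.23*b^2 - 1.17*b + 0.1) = 1.76*b^2 + 1.82*b + 0.54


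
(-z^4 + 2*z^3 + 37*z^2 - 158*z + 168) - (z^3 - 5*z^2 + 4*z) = -z^4 + z^3 + 42*z^2 - 162*z + 168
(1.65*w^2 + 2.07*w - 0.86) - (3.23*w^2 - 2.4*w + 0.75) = -1.58*w^2 + 4.47*w - 1.61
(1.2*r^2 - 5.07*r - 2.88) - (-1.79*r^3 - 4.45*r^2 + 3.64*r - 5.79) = 1.79*r^3 + 5.65*r^2 - 8.71*r + 2.91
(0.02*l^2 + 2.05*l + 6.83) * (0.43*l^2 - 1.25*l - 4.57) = 0.0086*l^4 + 0.8565*l^3 + 0.283*l^2 - 17.906*l - 31.2131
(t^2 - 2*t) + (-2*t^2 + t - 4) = -t^2 - t - 4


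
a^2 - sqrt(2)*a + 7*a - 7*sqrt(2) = (a + 7)*(a - sqrt(2))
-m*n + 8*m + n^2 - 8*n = (-m + n)*(n - 8)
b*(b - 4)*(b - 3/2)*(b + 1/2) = b^4 - 5*b^3 + 13*b^2/4 + 3*b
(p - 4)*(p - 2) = p^2 - 6*p + 8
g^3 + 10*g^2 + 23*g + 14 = (g + 1)*(g + 2)*(g + 7)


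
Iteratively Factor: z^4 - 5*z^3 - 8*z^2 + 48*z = (z - 4)*(z^3 - z^2 - 12*z) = z*(z - 4)*(z^2 - z - 12) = z*(z - 4)^2*(z + 3)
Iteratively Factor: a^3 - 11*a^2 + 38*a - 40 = (a - 2)*(a^2 - 9*a + 20) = (a - 4)*(a - 2)*(a - 5)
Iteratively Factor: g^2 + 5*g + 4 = (g + 4)*(g + 1)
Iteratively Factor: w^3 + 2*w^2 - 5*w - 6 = (w + 3)*(w^2 - w - 2) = (w - 2)*(w + 3)*(w + 1)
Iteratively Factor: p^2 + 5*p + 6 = (p + 3)*(p + 2)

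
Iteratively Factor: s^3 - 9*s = (s - 3)*(s^2 + 3*s) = s*(s - 3)*(s + 3)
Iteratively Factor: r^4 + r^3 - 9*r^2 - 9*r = (r - 3)*(r^3 + 4*r^2 + 3*r) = r*(r - 3)*(r^2 + 4*r + 3) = r*(r - 3)*(r + 3)*(r + 1)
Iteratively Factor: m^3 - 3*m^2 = (m - 3)*(m^2) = m*(m - 3)*(m)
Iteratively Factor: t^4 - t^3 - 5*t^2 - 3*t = (t + 1)*(t^3 - 2*t^2 - 3*t) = t*(t + 1)*(t^2 - 2*t - 3) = t*(t + 1)^2*(t - 3)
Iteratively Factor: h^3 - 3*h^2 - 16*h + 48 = (h - 4)*(h^2 + h - 12) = (h - 4)*(h - 3)*(h + 4)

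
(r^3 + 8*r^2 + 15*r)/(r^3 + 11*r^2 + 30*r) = (r + 3)/(r + 6)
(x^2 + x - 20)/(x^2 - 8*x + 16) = (x + 5)/(x - 4)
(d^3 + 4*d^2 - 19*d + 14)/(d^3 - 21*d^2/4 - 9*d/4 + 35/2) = 4*(d^2 + 6*d - 7)/(4*d^2 - 13*d - 35)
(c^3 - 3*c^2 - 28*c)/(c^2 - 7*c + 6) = c*(c^2 - 3*c - 28)/(c^2 - 7*c + 6)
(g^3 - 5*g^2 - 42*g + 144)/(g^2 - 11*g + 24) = g + 6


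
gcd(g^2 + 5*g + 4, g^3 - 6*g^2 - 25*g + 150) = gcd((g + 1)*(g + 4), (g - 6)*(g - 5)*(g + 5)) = 1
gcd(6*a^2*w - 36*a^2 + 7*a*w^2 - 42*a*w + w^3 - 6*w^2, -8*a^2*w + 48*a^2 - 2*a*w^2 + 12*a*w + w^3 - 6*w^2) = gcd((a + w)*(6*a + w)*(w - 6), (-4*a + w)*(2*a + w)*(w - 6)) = w - 6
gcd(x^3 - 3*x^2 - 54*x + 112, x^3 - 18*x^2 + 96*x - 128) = x^2 - 10*x + 16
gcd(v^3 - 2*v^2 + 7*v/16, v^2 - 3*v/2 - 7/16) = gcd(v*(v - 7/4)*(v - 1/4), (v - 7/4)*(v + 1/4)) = v - 7/4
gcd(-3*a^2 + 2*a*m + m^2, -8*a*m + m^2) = 1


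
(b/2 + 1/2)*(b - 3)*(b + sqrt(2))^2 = b^4/2 - b^3 + sqrt(2)*b^3 - 2*sqrt(2)*b^2 - b^2/2 - 3*sqrt(2)*b - 2*b - 3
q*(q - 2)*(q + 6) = q^3 + 4*q^2 - 12*q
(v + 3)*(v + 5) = v^2 + 8*v + 15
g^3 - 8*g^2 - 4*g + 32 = (g - 8)*(g - 2)*(g + 2)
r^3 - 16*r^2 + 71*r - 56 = (r - 8)*(r - 7)*(r - 1)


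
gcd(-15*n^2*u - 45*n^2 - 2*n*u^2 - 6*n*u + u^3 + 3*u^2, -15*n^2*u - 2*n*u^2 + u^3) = -15*n^2 - 2*n*u + u^2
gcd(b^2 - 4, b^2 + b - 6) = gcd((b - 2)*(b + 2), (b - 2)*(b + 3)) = b - 2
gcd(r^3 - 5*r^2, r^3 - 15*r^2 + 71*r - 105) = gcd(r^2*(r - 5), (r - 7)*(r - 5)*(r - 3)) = r - 5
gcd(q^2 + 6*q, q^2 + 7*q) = q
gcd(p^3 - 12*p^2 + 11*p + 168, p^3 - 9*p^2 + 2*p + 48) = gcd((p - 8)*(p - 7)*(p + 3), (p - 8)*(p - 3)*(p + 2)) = p - 8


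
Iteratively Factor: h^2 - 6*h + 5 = (h - 5)*(h - 1)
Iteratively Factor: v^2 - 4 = (v - 2)*(v + 2)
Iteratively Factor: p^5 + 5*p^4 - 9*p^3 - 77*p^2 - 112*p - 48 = (p + 1)*(p^4 + 4*p^3 - 13*p^2 - 64*p - 48) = (p + 1)^2*(p^3 + 3*p^2 - 16*p - 48) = (p - 4)*(p + 1)^2*(p^2 + 7*p + 12) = (p - 4)*(p + 1)^2*(p + 4)*(p + 3)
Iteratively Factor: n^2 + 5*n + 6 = (n + 2)*(n + 3)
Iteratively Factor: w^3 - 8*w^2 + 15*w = (w - 5)*(w^2 - 3*w) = (w - 5)*(w - 3)*(w)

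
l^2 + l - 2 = (l - 1)*(l + 2)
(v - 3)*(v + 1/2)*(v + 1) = v^3 - 3*v^2/2 - 4*v - 3/2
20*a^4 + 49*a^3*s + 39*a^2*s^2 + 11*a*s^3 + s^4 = (a + s)^2*(4*a + s)*(5*a + s)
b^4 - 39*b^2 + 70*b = b*(b - 5)*(b - 2)*(b + 7)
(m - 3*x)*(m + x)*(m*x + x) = m^3*x - 2*m^2*x^2 + m^2*x - 3*m*x^3 - 2*m*x^2 - 3*x^3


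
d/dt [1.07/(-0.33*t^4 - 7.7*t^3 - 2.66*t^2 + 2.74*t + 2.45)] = (1.4124*t^3 + 24.717*t^2 + 5.6924*t - 2.9318)/(0.33*t^4 + 7.7*t^3 + 2.66*t^2 - 2.74*t - 2.45)^2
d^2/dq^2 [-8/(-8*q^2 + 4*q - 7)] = 128*(-8*q^2 + 4*q + 2*(4*q - 1)^2 - 7)/(8*q^2 - 4*q + 7)^3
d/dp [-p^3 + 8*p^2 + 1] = p*(16 - 3*p)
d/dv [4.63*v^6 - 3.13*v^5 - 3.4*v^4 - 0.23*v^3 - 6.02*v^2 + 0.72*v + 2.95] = 27.78*v^5 - 15.65*v^4 - 13.6*v^3 - 0.69*v^2 - 12.04*v + 0.72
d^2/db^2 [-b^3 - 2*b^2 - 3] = -6*b - 4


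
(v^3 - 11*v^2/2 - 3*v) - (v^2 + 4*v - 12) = v^3 - 13*v^2/2 - 7*v + 12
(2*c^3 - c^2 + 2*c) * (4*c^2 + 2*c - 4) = 8*c^5 - 2*c^3 + 8*c^2 - 8*c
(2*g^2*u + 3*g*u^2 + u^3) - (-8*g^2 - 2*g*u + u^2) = 2*g^2*u + 8*g^2 + 3*g*u^2 + 2*g*u + u^3 - u^2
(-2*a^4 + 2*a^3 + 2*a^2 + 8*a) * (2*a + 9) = -4*a^5 - 14*a^4 + 22*a^3 + 34*a^2 + 72*a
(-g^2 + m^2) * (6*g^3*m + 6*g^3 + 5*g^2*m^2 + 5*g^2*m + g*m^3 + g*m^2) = -6*g^5*m - 6*g^5 - 5*g^4*m^2 - 5*g^4*m + 5*g^3*m^3 + 5*g^3*m^2 + 5*g^2*m^4 + 5*g^2*m^3 + g*m^5 + g*m^4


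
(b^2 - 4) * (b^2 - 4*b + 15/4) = b^4 - 4*b^3 - b^2/4 + 16*b - 15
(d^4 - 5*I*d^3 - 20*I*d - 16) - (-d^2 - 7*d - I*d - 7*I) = d^4 - 5*I*d^3 + d^2 + 7*d - 19*I*d - 16 + 7*I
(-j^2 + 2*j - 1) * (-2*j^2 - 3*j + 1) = 2*j^4 - j^3 - 5*j^2 + 5*j - 1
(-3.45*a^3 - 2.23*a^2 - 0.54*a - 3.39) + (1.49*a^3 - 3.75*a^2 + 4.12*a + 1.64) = -1.96*a^3 - 5.98*a^2 + 3.58*a - 1.75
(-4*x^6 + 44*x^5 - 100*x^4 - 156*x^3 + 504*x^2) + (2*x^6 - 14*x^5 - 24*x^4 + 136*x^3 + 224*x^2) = -2*x^6 + 30*x^5 - 124*x^4 - 20*x^3 + 728*x^2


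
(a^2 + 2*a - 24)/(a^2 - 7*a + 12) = (a + 6)/(a - 3)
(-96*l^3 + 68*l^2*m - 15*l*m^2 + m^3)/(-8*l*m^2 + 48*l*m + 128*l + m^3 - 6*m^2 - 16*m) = (12*l^2 - 7*l*m + m^2)/(m^2 - 6*m - 16)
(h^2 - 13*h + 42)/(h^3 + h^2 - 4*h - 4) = (h^2 - 13*h + 42)/(h^3 + h^2 - 4*h - 4)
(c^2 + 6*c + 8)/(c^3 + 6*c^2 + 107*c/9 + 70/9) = 9*(c + 4)/(9*c^2 + 36*c + 35)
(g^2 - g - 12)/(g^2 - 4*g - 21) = (g - 4)/(g - 7)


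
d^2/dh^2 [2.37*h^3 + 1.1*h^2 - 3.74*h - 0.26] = 14.22*h + 2.2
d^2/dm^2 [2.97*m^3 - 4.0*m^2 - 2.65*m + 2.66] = 17.82*m - 8.0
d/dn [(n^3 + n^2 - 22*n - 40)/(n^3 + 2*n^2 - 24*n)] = (n^4 - 4*n^3 + 140*n^2 + 160*n - 960)/(n^2*(n^4 + 4*n^3 - 44*n^2 - 96*n + 576))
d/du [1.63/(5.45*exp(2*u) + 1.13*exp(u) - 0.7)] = (-17.767*exp(u) - 1.8419)*exp(u)/(5.45*exp(2*u) + 1.13*exp(u) - 0.7)^2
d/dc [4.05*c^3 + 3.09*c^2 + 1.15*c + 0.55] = 12.15*c^2 + 6.18*c + 1.15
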